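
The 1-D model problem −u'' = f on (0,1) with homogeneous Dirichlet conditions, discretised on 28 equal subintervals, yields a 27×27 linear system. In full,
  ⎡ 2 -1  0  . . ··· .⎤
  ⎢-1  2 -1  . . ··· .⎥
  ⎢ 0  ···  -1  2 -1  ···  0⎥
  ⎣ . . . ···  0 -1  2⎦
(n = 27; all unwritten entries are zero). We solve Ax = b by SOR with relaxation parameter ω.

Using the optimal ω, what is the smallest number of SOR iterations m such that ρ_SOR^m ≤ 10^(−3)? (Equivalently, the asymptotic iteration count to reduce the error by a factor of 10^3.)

With n=27, ρ(Jacobi) = cos(π/28) = 0.9937122.
√(1−ρ_J²) = |sin(π/28)| = 0.1119645
[ω*] 2 ÷ (1 + 0.1119645) = 2 ÷ 1.1119645 = 1.7986186.
and ρ(B_{ω*}) = 1.7986186 − 1 = 0.7986186.
m ≥ 3·ln10 / (−ln 0.7986186) = 30.719; smallest integer m = 31.

m = 31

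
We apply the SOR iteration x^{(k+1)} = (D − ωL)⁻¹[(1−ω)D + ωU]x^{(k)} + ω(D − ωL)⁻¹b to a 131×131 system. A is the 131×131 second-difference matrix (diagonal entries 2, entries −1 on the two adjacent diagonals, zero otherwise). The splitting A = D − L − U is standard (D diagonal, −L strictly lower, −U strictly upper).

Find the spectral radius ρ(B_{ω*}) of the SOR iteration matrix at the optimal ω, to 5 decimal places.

B_J for the 131×131 system has eigenvalues cos(kπ/132); ρ_J = cos(π/132) = 0.99972.
root = sin(π/132) = 0.023798  (since 1−cos² = sin²).
ω* = 2/(1 + 0.023798) = 2/1.023798 = 1.95351.
and ρ(B_{ω*}) = 1.95351 − 1 = 0.95351.

ρ_SOR = 0.95351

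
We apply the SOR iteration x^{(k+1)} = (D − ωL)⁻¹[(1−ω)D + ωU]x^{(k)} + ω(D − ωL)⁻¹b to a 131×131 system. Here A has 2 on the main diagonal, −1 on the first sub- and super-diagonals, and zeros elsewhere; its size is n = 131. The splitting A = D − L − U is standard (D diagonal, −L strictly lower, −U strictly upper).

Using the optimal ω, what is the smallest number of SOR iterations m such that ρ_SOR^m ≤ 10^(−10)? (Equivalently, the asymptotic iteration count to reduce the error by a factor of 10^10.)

m = 484

½·tridiag(1,0,1) at n=131: λ_k = cos(kπ/132); max |λ| at k=1 ⇒ ρ_J = cos(π/132) ≈ 0.9997168.
√(1 − cos²(π/132)) = sin(π/132) ≈ 0.0237977.
Then 2/(1+√(1−ρ_J²)) = 2/(1+0.0237977); ω* = 2/1.0237977 = 1.9535109.
Hence ρ(B_{ω*}) = 1.9535109 − 1 = 0.9535109.
(0.9535109)^m ≤ 10^{−10}  ⇒  m·ln(0.9535109) ≤ −10·ln10  ⇒  m ≥ 483.693  ⇒  m = 484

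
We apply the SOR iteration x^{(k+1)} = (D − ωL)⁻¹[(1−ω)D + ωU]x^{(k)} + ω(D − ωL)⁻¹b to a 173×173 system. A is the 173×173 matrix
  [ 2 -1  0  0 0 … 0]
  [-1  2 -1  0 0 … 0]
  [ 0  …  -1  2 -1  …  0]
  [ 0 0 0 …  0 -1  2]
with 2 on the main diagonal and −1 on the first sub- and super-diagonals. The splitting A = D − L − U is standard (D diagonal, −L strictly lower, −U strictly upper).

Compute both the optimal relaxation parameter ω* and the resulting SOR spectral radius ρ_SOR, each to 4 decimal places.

ω* = 1.9645, ρ_SOR = 0.9645

B_J for the 173×173 system has eigenvalues cos(kπ/174); ρ_J = cos(π/174) = 0.9998.
1 − cos²(π/174) = sin²(π/174) ⇒ √(1−ρ_J²) = sin(π/174) = 0.01805.
Young: ω* = 2/(1+√(1−ρ_J²)) = 2/(1+0.01805) = 2/1.01805 = 1.9645.
ρ_SOR = ω* − 1 = 1.9645 − 1 = 0.9645.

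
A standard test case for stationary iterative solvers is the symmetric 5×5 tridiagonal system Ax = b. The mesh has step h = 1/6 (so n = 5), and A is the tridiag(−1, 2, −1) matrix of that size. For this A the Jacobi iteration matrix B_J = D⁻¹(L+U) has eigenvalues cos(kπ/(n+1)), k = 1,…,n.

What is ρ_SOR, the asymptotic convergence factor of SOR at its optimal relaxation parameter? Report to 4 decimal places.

ρ_SOR = 0.3333

ρ_J = max_k |cos(kπ/6)| = cos(π/6) = 0.8660
√(1 − cos²(π/6)) = sin(π/6) ≈ 0.50000.
Young: ω* = 2/(1+√(1−ρ_J²)) = 2/(1+0.50000) = 2/1.50000 = 1.3333.
ρ(B_{ω*}) = ω*−1 = 0.3333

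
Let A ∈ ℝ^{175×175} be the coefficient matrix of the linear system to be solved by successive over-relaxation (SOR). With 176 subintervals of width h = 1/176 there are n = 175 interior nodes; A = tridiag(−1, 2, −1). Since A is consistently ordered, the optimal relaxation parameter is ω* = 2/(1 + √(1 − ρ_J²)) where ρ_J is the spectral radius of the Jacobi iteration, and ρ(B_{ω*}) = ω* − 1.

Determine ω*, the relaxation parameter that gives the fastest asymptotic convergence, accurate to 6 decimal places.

[ρ_J] n=175: ρ(B_J) = cos(π/(n+1)) = cos(π/176) = 0.999841.
1 − cos²(π/176) = sin²(π/176) ⇒ √(1−ρ_J²) = sin(π/176) = 0.0178490.
Young: ω* = 2/(1+√(1−ρ_J²)) = 2/(1+0.0178490) = 2/1.0178490 = 1.964928.
ρ_SOR = ω* − 1 ≈ 0.964928.

ω* = 1.964928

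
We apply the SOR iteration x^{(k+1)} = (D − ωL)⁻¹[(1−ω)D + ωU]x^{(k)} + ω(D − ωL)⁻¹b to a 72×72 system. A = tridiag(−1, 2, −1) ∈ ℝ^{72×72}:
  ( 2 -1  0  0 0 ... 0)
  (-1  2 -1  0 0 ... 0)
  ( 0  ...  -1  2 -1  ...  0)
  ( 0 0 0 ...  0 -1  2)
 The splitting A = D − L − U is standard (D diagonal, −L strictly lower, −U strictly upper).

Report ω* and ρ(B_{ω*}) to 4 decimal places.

[ρ_J] n=72: ρ(B_J) = cos(π/(n+1)) = cos(π/73) = 0.9991.
√(1 − cos²(π/73)) = sin(π/73) ≈ 0.04302.
Young: ω* = 2/(1+√(1−ρ_J²)) = 2/(1+0.04302) = 2/1.04302 = 1.9175.
ρ_SOR = ω* − 1 ≈ 0.9175.

ω* = 1.9175, ρ_SOR = 0.9175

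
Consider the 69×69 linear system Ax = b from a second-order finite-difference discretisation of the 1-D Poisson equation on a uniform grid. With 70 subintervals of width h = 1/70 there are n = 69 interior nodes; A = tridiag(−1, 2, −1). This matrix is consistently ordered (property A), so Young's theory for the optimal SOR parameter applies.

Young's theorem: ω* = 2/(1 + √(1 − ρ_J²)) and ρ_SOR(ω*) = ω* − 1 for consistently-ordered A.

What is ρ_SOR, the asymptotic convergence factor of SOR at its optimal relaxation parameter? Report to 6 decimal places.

ρ_SOR = 0.914123

B_J for the 69×69 system has eigenvalues cos(kπ/70); ρ_J = cos(π/70) = 0.998993.
√(1 − cos²(π/70)) = sin(π/70) ≈ 0.0448648.
ω* = 2/(1+0.0448648) = 1.914123
Hence ρ(B_{ω*}) = 1.914123 − 1 = 0.914123.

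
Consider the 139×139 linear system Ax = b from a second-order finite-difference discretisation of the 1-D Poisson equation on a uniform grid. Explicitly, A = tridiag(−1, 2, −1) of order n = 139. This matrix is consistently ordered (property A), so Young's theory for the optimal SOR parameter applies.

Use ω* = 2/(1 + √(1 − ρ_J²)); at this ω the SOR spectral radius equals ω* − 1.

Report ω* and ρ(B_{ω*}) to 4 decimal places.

B_J for the 139×139 system has eigenvalues cos(kπ/140); ρ_J = cos(π/140) = 0.9997.
√(1−ρ_J²) simplifies to sin(π/140) = 0.02244.
ω* = 2 / (1 + 0.02244) = 2 / 1.02244 ≈ 1.9561.
[ρ_SOR] ω* − 1 = 0.9561.

ω* = 1.9561, ρ_SOR = 0.9561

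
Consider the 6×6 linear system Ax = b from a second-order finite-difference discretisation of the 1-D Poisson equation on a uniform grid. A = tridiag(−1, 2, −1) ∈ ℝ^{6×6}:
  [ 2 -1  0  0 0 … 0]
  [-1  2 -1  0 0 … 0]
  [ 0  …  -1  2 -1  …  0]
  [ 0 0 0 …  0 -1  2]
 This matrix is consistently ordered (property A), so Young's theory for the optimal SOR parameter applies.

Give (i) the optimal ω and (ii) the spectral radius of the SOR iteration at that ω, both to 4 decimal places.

½·tridiag(1,0,1) at n=6: λ_k = cos(kπ/7); max |λ| at k=1 ⇒ ρ_J = cos(π/7) ≈ 0.9010.
1 − cos²(π/7) = sin²(π/7) ⇒ √(1−ρ_J²) = sin(π/7) = 0.43388.
Then 2/(1+√(1−ρ_J²)) = 2/(1+0.43388); ω* = 2/1.43388 = 1.3948.
ρ(B_{ω*}) = ω*−1 = 0.3948

ω* = 1.3948, ρ_SOR = 0.3948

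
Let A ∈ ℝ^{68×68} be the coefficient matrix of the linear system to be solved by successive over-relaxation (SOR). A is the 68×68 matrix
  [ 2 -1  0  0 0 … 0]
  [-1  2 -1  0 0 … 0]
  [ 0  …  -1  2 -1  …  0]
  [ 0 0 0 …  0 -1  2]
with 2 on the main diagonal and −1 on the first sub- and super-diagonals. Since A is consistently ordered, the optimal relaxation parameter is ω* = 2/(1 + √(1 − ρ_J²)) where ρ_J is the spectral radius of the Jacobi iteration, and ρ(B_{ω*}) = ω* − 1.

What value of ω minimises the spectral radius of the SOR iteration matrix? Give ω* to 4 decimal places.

ω* = 1.9129

½·tridiag(1,0,1) at n=68: λ_k = cos(kπ/69); max |λ| at k=1 ⇒ ρ_J = cos(π/69) ≈ 0.9990.
1 − cos²(π/69) = sin²(π/69) ⇒ √(1−ρ_J²) = sin(π/69) = 0.04551.
Young: ω* = 2/(1+√(1−ρ_J²)) = 2/(1+0.04551) = 2/1.04551 = 1.9129.
ρ(B_{ω*}) = ω*−1 = 0.9129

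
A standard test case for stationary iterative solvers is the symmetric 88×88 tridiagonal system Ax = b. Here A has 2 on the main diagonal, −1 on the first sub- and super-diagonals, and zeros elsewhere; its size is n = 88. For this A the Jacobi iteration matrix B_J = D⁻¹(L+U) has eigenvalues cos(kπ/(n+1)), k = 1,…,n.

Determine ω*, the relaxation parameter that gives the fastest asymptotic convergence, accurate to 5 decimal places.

ω* = 1.93182

B_J for the 88×88 system has eigenvalues cos(kπ/89); ρ_J = cos(π/89) = 0.99938.
1 − cos²(π/89) = sin²(π/89) ⇒ √(1−ρ_J²) = sin(π/89) = 0.035291.
[ω*] 2 ÷ (1 + 0.035291) = 2 ÷ 1.035291 = 1.93182.
ρ_SOR = ω* − 1 ≈ 0.93182.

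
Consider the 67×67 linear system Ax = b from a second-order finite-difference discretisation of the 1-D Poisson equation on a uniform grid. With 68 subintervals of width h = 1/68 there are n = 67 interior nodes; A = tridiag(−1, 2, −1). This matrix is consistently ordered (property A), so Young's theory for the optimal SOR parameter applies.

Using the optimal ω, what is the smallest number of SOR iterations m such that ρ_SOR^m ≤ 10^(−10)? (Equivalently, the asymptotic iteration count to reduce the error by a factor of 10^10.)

m = 250

With n=67, ρ(Jacobi) = cos(π/68) = 0.9989330.
1 − cos²(π/68) = sin²(π/68) ⇒ √(1−ρ_J²) = sin(π/68) = 0.0461835.
ω* = 2/(1 + 0.0461835) = 2/1.0461835 = 1.9117105.
and ρ(B_{ω*}) = 1.9117105 − 1 = 0.9117105.
10·ln10 = 23.0259; −ln(0.9117105) = 0.0924328; m = ⌈23.0259/0.0924328⌉ = ⌈249.110⌉ = 250.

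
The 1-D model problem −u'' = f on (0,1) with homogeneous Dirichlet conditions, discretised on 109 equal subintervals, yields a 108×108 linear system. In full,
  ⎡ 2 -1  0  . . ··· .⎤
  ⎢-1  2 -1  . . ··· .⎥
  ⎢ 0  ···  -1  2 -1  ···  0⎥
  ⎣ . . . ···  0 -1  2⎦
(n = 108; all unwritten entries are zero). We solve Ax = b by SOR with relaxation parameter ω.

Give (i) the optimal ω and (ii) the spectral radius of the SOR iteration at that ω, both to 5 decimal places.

ω* = 1.94398, ρ_SOR = 0.94398

ρ_J = max_k |cos(kπ/109)| = cos(π/109) = 0.99958
√(1 − cos²(π/109)) = sin(π/109) ≈ 0.028818.
Young: ω* = 2/(1+√(1−ρ_J²)) = 2/(1+0.028818) = 2/1.028818 = 1.94398.
ρ_SOR = ω* − 1 ≈ 0.94398.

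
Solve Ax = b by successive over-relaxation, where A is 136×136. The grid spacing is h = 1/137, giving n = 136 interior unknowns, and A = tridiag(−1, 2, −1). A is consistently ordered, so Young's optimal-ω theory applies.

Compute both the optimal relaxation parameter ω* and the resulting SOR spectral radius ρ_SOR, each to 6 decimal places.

spectrum of D⁻¹(L+U) = {cos(kπ/137) : 1≤k≤136}; ρ_J = cos(π/137) = 0.999737.
root = sin(π/137) = 0.0229293  (since 1−cos² = sin²).
Young: ω* = 2/(1+√(1−ρ_J²)) = 2/(1+0.0229293) = 2/1.0229293 = 1.955169.
[ρ_SOR] ω* − 1 = 0.955169.

ω* = 1.955169, ρ_SOR = 0.955169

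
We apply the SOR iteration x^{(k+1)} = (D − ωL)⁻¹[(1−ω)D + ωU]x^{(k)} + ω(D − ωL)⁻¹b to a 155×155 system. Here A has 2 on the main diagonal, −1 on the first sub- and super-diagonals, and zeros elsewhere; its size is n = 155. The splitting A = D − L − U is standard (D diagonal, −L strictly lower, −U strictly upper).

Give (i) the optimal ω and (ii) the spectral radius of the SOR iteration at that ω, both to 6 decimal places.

n=155: λ(B_J) = 1 − λ(A)/2 = cos(kπ/156); k=1 gives ρ_J = 0.999797.
√(1 − cos²(π/156)) = sin(π/156) ≈ 0.0201371.
So ω* = 2/1.0201371 = 1.960521 (Young).
ρ(B_{ω*}) = ω*−1 = 0.960521

ω* = 1.960521, ρ_SOR = 0.960521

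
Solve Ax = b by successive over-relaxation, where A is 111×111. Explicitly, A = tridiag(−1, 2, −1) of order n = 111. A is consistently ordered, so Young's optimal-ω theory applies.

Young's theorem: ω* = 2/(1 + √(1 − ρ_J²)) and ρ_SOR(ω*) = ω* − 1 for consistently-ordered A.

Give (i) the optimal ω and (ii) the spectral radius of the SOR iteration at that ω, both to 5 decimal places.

ω* = 1.94544, ρ_SOR = 0.94544

ρ_J = max_k |cos(kπ/112)| = cos(π/112) = 0.99961
1 − cos²(π/112) = sin²(π/112) ⇒ √(1−ρ_J²) = sin(π/112) = 0.028046.
Then 2/(1+√(1−ρ_J²)) = 2/(1+0.028046); ω* = 2/1.028046 = 1.94544.
and ρ(B_{ω*}) = 1.94544 − 1 = 0.94544.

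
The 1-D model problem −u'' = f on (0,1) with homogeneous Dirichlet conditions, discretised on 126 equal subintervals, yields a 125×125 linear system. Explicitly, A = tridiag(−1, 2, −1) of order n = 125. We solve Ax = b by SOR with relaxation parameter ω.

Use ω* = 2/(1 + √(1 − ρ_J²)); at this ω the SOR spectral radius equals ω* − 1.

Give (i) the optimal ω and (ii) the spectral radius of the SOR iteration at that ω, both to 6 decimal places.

ρ_J = max_k |cos(kπ/126)| = cos(π/126) = 0.999689
1 − cos²(π/126) = sin²(π/126) ⇒ √(1−ρ_J²) = sin(π/126) = 0.0249307.
ω* = 2 / (1 + 0.0249307) = 2 / 1.0249307 ≈ 1.951351.
[ρ_SOR] ω* − 1 = 0.951351.

ω* = 1.951351, ρ_SOR = 0.951351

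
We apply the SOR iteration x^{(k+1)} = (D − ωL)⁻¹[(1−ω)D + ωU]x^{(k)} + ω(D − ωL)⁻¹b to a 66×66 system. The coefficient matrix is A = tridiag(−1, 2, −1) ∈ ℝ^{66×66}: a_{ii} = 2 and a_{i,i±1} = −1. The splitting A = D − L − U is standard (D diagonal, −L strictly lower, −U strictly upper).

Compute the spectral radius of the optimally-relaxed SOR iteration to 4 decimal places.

[ρ_J] n=66: ρ(B_J) = cos(π/(n+1)) = cos(π/67) = 0.9989.
root = sin(π/67) = 0.04687  (since 1−cos² = sin²).
ω* = 2/(1 + 0.04687) = 2/1.04687 = 1.9105.
ρ_SOR = ω* − 1 = 1.9105 − 1 = 0.9105.

ρ_SOR = 0.9105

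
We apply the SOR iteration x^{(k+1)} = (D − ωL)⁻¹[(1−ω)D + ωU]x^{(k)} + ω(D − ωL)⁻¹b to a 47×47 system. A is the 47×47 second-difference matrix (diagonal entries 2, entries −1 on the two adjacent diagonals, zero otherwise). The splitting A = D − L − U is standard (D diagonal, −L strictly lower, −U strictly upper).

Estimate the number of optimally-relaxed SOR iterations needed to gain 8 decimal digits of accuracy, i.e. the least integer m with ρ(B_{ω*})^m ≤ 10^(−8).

m = 141

[ρ_J] n=47: ρ(B_J) = cos(π/(n+1)) = cos(π/48) = 0.9978589.
1 − cos²(π/48) = sin²(π/48) ⇒ √(1−ρ_J²) = sin(π/48) = 0.0654031.
Young: ω* = 2/(1+√(1−ρ_J²)) = 2/(1+0.0654031) = 2/1.0654031 = 1.8772237.
At ω = 1.8772237 every |λ(B_ω)| = ω−1, so ρ_SOR = 0.8772237.
ρ_SOR^m ≤ 10^(−8) ⇔ m ≥ 8·ln10/(−ln 0.8772237) = 18.4207/0.130993 = 140.624; m = ⌈140.624⌉ = 141.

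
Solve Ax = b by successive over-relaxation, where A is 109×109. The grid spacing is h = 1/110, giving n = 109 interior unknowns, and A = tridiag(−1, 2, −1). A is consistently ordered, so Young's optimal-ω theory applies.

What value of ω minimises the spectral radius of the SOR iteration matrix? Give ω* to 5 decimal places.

B_J for the 109×109 system has eigenvalues cos(kπ/110); ρ_J = cos(π/110) = 0.99959.
√(1−ρ_J²) simplifies to sin(π/110) = 0.028556.
Then 2/(1+√(1−ρ_J²)) = 2/(1+0.028556); ω* = 2/1.028556 = 1.94447.
ρ_SOR = ω* − 1 ≈ 0.94447.

ω* = 1.94447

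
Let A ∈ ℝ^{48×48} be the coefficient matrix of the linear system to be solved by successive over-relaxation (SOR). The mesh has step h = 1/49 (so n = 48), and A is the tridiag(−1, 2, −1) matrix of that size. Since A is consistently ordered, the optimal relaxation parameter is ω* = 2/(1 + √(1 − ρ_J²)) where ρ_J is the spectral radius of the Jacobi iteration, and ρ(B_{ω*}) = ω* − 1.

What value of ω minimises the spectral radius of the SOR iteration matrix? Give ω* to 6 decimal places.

ω* = 1.879575

With n=48, ρ(Jacobi) = cos(π/49) = 0.997945.
root = sin(π/49) = 0.0640702  (since 1−cos² = sin²).
So ω* = 2/1.0640702 = 1.879575 (Young).
Hence ρ(B_{ω*}) = 1.879575 − 1 = 0.879575.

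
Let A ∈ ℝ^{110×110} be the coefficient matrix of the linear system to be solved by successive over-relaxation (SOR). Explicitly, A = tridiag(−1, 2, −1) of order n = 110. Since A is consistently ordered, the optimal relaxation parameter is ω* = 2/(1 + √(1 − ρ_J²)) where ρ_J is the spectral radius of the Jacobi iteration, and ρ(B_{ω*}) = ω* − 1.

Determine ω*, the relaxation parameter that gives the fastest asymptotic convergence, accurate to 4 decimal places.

½·tridiag(1,0,1) at n=110: λ_k = cos(kπ/111); max |λ| at k=1 ⇒ ρ_J = cos(π/111) ≈ 0.9996.
√(1−ρ_J²) = |sin(π/111)| = 0.02830
[ω*] 2 ÷ (1 + 0.02830) = 2 ÷ 1.02830 = 1.9450.
Hence ρ(B_{ω*}) = 1.9450 − 1 = 0.9450.

ω* = 1.9450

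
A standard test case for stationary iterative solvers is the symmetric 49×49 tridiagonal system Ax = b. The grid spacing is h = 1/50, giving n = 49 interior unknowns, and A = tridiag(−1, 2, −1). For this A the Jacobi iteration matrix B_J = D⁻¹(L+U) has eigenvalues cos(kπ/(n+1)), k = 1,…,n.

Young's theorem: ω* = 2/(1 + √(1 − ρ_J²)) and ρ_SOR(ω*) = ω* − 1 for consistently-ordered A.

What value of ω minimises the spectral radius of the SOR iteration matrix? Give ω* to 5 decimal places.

[ρ_J] n=49: ρ(B_J) = cos(π/(n+1)) = cos(π/50) = 0.99803.
√(1 − cos²(π/50)) = sin(π/50) ≈ 0.062791.
Then 2/(1+√(1−ρ_J²)) = 2/(1+0.062791); ω* = 2/1.062791 = 1.88184.
Hence ρ(B_{ω*}) = 1.88184 − 1 = 0.88184.

ω* = 1.88184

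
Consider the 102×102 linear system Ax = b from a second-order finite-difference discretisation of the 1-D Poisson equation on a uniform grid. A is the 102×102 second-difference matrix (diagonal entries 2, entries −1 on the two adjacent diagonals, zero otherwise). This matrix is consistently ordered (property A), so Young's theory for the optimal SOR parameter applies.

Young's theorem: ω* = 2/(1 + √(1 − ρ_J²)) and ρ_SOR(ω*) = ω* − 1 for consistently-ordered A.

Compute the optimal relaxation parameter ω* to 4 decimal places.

½·tridiag(1,0,1) at n=102: λ_k = cos(kπ/103); max |λ| at k=1 ⇒ ρ_J = cos(π/103) ≈ 0.9995.
√(1−ρ_J²) = |sin(π/103)| = 0.03050
[ω*] 2 ÷ (1 + 0.03050) = 2 ÷ 1.03050 = 1.9408.
ρ(B_{ω*}) = ω*−1 = 0.9408

ω* = 1.9408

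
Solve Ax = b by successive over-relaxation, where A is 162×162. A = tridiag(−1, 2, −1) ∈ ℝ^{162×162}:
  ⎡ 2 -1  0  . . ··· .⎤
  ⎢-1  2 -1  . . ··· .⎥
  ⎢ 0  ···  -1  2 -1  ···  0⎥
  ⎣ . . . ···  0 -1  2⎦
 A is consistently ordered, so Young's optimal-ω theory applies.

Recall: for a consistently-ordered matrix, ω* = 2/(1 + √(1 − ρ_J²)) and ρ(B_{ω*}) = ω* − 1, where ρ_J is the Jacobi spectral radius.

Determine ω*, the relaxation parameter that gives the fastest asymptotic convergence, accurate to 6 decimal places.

ω* = 1.962184

ρ_J = max_k |cos(kπ/163)| = cos(π/163) = 0.999814
1 − cos²(π/163) = sin²(π/163) ⇒ √(1−ρ_J²) = sin(π/163) = 0.0192724.
ω* = 2 / (1 + 0.0192724) = 2 / 1.0192724 ≈ 1.962184.
ρ(B_{ω*}) = ω*−1 = 0.962184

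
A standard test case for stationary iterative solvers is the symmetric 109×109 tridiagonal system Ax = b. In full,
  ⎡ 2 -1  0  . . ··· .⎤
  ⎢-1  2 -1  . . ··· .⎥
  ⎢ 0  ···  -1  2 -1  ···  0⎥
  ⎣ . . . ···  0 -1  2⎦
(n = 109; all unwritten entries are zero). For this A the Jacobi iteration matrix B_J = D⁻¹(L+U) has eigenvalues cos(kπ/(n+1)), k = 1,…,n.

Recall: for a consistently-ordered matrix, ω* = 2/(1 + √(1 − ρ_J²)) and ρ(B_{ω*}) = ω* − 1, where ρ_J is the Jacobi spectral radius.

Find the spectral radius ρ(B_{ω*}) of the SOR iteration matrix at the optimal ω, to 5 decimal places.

ρ_SOR = 0.94447

[ρ_J] n=109: ρ(B_J) = cos(π/(n+1)) = cos(π/110) = 0.99959.
1 − cos²(π/110) = sin²(π/110) ⇒ √(1−ρ_J²) = sin(π/110) = 0.028556.
[ω*] 2 ÷ (1 + 0.028556) = 2 ÷ 1.028556 = 1.94447.
ρ_SOR = ω* − 1 ≈ 0.94447.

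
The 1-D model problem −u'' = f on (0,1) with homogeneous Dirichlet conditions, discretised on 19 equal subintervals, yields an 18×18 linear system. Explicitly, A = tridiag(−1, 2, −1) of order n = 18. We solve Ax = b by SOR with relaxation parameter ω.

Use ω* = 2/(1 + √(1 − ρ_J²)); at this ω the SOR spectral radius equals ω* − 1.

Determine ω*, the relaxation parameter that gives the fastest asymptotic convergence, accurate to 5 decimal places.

B_J for the 18×18 system has eigenvalues cos(kπ/19); ρ_J = cos(π/19) = 0.98636.
1 − cos²(π/19) = sin²(π/19) ⇒ √(1−ρ_J²) = sin(π/19) = 0.164595.
Then 2/(1+√(1−ρ_J²)) = 2/(1+0.164595); ω* = 2/1.164595 = 1.71734.
ρ_SOR = ω* − 1 = 1.71734 − 1 = 0.71734.

ω* = 1.71734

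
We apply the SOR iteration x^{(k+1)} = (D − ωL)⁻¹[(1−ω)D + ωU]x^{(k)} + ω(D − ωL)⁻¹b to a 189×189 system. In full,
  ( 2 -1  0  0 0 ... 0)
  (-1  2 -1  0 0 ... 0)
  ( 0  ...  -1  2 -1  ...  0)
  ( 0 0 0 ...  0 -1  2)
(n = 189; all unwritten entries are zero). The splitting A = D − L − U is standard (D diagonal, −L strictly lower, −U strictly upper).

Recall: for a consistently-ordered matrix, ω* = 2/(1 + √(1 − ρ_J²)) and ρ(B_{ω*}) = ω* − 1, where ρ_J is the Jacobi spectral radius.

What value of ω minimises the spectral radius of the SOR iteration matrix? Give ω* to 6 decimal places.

B_J for the 189×189 system has eigenvalues cos(kπ/190); ρ_J = cos(π/190) = 0.999863.
1 − cos²(π/190) = sin²(π/190) ⇒ √(1−ρ_J²) = sin(π/190) = 0.0165339.
[ω*] 2 ÷ (1 + 0.0165339) = 2 ÷ 1.0165339 = 1.967470.
ρ_SOR = ω* − 1 = 1.967470 − 1 = 0.967470.

ω* = 1.967470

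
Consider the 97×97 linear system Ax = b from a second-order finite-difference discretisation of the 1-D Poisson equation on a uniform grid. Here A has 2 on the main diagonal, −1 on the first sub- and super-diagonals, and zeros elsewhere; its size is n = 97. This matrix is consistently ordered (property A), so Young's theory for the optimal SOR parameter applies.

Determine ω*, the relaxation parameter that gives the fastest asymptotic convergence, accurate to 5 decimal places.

ω* = 1.93789

spectrum of D⁻¹(L+U) = {cos(kπ/98) : 1≤k≤97}; ρ_J = cos(π/98) = 0.99949.
√(1−ρ_J²) = |sin(π/98)| = 0.032052
Young: ω* = 2/(1+√(1−ρ_J²)) = 2/(1+0.032052) = 2/1.032052 = 1.93789.
ρ_SOR = ω* − 1 = 1.93789 − 1 = 0.93789.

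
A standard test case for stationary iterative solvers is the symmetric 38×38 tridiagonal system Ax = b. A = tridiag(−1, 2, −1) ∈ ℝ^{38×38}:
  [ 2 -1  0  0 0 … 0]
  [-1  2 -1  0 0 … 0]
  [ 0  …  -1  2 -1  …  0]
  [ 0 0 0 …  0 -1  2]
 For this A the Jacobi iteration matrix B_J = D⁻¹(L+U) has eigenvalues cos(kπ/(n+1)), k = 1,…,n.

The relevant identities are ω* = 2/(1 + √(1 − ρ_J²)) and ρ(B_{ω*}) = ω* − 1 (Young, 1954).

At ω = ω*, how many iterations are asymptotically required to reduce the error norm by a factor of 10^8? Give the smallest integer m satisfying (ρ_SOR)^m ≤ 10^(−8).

ρ_J = max_k |cos(kπ/39)| = cos(π/39) = 0.9967573
root = sin(π/39) = 0.0804666  (since 1−cos² = sin²).
So ω* = 2/1.0804666 = 1.8510521 (Young).
and ρ(B_{ω*}) = 1.8510521 − 1 = 0.8510521.
m ≥ 8·ln10 / (−ln 0.8510521) = 114.214; smallest integer m = 115.

m = 115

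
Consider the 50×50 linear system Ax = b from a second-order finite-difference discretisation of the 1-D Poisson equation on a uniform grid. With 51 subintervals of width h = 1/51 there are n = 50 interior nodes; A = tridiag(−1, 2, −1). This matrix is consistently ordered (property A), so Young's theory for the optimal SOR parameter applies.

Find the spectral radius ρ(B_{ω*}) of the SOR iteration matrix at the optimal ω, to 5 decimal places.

spectrum of D⁻¹(L+U) = {cos(kπ/51) : 1≤k≤50}; ρ_J = cos(π/51) = 0.99810.
root = sin(π/51) = 0.061561  (since 1−cos² = sin²).
ω* = 2/(1 + 0.061561) = 2/1.061561 = 1.88402.
ρ(B_{ω*}) = ω*−1 = 0.88402

ρ_SOR = 0.88402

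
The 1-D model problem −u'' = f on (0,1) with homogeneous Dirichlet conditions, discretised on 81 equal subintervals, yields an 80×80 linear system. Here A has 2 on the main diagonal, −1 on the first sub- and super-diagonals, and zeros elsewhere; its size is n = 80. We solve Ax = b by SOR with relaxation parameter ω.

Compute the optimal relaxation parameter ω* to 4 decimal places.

½·tridiag(1,0,1) at n=80: λ_k = cos(kπ/81); max |λ| at k=1 ⇒ ρ_J = cos(π/81) ≈ 0.9992.
√(1−ρ_J²) = |sin(π/81)| = 0.03878
So ω* = 2/1.03878 = 1.9253 (Young).
Hence ρ(B_{ω*}) = 1.9253 − 1 = 0.9253.

ω* = 1.9253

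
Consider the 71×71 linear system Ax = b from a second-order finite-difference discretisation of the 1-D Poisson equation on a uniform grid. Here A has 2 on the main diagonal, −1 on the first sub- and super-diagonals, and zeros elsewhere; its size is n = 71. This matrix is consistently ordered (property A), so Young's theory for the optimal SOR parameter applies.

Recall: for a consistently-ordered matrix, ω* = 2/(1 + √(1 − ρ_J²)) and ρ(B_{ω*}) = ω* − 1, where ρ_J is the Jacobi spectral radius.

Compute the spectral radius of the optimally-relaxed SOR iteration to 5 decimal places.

ρ_SOR = 0.91641

With n=71, ρ(Jacobi) = cos(π/72) = 0.99905.
√(1−ρ_J²) = |sin(π/72)| = 0.043619
Then 2/(1+√(1−ρ_J²)) = 2/(1+0.043619); ω* = 2/1.043619 = 1.91641.
[ρ_SOR] ω* − 1 = 0.91641.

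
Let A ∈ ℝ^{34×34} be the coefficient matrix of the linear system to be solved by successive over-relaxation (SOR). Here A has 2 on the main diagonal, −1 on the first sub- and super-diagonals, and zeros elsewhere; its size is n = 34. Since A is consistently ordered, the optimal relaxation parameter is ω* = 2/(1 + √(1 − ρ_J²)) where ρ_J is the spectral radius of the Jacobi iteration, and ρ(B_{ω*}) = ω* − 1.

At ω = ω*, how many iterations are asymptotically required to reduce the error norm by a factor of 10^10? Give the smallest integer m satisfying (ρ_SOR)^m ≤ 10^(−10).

With n=34, ρ(Jacobi) = cos(π/35) = 0.9959743.
1 − cos²(π/35) = sin²(π/35) ⇒ √(1−ρ_J²) = sin(π/35) = 0.0896393.
Young: ω* = 2/(1+√(1−ρ_J²)) = 2/(1+0.0896393) = 2/1.0896393 = 1.8354698.
ρ(B_{ω*}) = ω*−1 = 0.8354698
Need (0.8354698)^m ≤ 10^(−10): m ≥ 10·ln10/|ln 0.8354698| = 23.0259/0.179761 = 128.092 ⇒ m = 129.

m = 129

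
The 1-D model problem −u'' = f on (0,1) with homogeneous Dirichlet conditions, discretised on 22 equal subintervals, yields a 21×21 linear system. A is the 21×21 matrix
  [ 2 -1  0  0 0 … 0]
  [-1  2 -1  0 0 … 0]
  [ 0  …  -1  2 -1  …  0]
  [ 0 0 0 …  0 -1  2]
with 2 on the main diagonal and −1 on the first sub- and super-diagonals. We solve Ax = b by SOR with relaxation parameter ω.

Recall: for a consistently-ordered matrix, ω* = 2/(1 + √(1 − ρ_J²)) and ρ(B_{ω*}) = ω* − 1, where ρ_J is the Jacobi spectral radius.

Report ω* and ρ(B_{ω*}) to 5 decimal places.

ω* = 1.75083, ρ_SOR = 0.75083

n=21: λ(B_J) = 1 − λ(A)/2 = cos(kπ/22); k=1 gives ρ_J = 0.98982.
√(1−ρ_J²) simplifies to sin(π/22) = 0.142315.
Then 2/(1+√(1−ρ_J²)) = 2/(1+0.142315); ω* = 2/1.142315 = 1.75083.
[ρ_SOR] ω* − 1 = 0.75083.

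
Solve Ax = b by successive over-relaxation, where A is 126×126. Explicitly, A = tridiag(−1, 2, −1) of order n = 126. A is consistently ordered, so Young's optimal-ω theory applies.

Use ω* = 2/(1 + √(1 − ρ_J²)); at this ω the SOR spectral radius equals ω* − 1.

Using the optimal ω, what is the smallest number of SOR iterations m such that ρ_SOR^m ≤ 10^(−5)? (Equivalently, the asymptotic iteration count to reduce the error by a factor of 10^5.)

m = 233

ρ_J = max_k |cos(kπ/127)| = cos(π/127) = 0.9996941
√(1−ρ_J²) = |sin(π/127)| = 0.0247344
So ω* = 2/1.0247344 = 1.9517252 (Young).
[ρ_SOR] ω* − 1 = 0.9517252.
(0.9517252)^m ≤ 10^{−5}  ⇒  m·ln(0.9517252) ≤ −5·ln10  ⇒  m ≥ 232.683  ⇒  m = 233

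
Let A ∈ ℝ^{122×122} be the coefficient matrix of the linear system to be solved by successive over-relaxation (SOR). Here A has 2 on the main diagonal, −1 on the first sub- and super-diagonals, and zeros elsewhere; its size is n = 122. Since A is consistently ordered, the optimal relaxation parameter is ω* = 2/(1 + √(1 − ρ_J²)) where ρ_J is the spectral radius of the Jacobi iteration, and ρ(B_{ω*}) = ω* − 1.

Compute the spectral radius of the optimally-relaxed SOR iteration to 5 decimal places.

B_J for the 122×122 system has eigenvalues cos(kπ/123); ρ_J = cos(π/123) = 0.99967.
√(1 − cos²(π/123)) = sin(π/123) ≈ 0.025539.
Young: ω* = 2/(1+√(1−ρ_J²)) = 2/(1+0.025539) = 2/1.025539 = 1.95019.
ρ_SOR = ω* − 1 ≈ 0.95019.

ρ_SOR = 0.95019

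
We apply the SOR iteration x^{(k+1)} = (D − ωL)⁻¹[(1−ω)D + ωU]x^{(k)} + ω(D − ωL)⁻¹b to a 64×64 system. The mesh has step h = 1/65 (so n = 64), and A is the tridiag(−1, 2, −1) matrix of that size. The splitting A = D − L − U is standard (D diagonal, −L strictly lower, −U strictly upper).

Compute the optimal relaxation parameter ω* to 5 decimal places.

ω* = 1.90783

B_J for the 64×64 system has eigenvalues cos(kπ/65); ρ_J = cos(π/65) = 0.99883.
√(1 − cos²(π/65)) = sin(π/65) ≈ 0.048313.
ω* = 2/(1 + 0.048313) = 2/1.048313 = 1.90783.
Hence ρ(B_{ω*}) = 1.90783 − 1 = 0.90783.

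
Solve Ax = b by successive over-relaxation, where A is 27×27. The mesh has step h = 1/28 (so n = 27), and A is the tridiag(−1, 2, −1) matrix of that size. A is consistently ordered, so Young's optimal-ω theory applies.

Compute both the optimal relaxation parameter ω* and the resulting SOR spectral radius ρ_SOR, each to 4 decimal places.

B_J for the 27×27 system has eigenvalues cos(kπ/28); ρ_J = cos(π/28) = 0.9937.
√(1−ρ_J²) = |sin(π/28)| = 0.11196
[ω*] 2 ÷ (1 + 0.11196) = 2 ÷ 1.11196 = 1.7986.
ρ(B_{ω*}) = ω*−1 = 0.7986

ω* = 1.7986, ρ_SOR = 0.7986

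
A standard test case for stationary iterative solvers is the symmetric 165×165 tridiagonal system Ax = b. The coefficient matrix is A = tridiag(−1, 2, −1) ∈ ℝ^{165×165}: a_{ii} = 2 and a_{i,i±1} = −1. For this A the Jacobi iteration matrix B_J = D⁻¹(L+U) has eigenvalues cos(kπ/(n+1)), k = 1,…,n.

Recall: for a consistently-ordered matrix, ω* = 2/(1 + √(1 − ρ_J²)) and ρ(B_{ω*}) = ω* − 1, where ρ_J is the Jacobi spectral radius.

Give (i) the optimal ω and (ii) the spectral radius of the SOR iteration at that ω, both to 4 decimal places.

n=165: λ(B_J) = 1 − λ(A)/2 = cos(kπ/166); k=1 gives ρ_J = 0.9998.
√(1−ρ_J²) = |sin(π/166)| = 0.01892
So ω* = 2/1.01892 = 1.9629 (Young).
and ρ(B_{ω*}) = 1.9629 − 1 = 0.9629.

ω* = 1.9629, ρ_SOR = 0.9629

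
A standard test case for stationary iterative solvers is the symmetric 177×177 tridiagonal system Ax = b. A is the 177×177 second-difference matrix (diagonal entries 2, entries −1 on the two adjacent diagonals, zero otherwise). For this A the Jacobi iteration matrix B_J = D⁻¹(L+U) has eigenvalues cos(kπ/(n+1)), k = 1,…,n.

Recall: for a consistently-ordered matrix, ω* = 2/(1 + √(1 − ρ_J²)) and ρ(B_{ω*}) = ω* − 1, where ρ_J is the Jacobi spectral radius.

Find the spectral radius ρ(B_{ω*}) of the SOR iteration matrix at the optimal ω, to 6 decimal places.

ρ_SOR = 0.965315

With n=177, ρ(Jacobi) = cos(π/178) = 0.999844.
√(1−ρ_J²) simplifies to sin(π/178) = 0.0176485.
Then 2/(1+√(1−ρ_J²)) = 2/(1+0.0176485); ω* = 2/1.0176485 = 1.965315.
ρ_SOR = ω* − 1 = 1.965315 − 1 = 0.965315.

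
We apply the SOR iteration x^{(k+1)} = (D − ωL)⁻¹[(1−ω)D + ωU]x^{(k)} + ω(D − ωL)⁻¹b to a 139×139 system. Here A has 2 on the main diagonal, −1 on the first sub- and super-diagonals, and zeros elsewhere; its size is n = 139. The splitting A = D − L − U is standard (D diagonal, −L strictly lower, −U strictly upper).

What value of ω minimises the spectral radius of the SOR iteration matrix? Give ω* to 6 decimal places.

n=139: λ(B_J) = 1 − λ(A)/2 = cos(kπ/140); k=1 gives ρ_J = 0.999748.
√(1 − cos²(π/140)) = sin(π/140) ≈ 0.0224381.
ω* = 2/(1 + 0.0224381) = 2/1.0224381 = 1.956109.
Hence ρ(B_{ω*}) = 1.956109 − 1 = 0.956109.

ω* = 1.956109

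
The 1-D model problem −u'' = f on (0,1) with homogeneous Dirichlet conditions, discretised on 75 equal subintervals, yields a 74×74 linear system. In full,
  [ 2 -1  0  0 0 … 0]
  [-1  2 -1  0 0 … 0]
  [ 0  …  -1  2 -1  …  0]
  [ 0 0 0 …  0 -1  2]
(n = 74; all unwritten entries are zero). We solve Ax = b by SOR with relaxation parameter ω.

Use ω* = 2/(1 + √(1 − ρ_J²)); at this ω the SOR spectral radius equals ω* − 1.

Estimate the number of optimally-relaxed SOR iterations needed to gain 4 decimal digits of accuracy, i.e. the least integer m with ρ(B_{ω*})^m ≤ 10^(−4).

m = 110

n=74: λ(B_J) = 1 − λ(A)/2 = cos(kπ/75); k=1 gives ρ_J = 0.9991228.
1 − cos²(π/75) = sin²(π/75) ⇒ √(1−ρ_J²) = sin(π/75) = 0.0418757.
So ω* = 2/1.0418757 = 1.9196148 (Young).
Hence ρ(B_{ω*}) = 1.9196148 − 1 = 0.9196148.
Need (0.9196148)^m ≤ 10^(−4): m ≥ 4·ln10/|ln 0.9196148| = 9.21034/0.0838004 = 109.908 ⇒ m = 110.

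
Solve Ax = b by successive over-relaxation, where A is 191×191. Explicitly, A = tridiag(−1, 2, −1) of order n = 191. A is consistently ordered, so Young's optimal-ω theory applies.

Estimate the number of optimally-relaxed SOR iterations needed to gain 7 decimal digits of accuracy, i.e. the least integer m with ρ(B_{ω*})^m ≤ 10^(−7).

m = 493

spectrum of D⁻¹(L+U) = {cos(kπ/192) : 1≤k≤191}; ρ_J = cos(π/192) = 0.9998661.
root = sin(π/192) = 0.0163617  (since 1−cos² = sin²).
Young: ω* = 2/(1+√(1−ρ_J²)) = 2/(1+0.0163617) = 2/1.0163617 = 1.9678034.
[ρ_SOR] ω* − 1 = 0.9678034.
For 7 digits: m = 7·ln10 / (−ln 0.9678034) = 16.1181/0.0327263 = 492.512; round up → m = 493.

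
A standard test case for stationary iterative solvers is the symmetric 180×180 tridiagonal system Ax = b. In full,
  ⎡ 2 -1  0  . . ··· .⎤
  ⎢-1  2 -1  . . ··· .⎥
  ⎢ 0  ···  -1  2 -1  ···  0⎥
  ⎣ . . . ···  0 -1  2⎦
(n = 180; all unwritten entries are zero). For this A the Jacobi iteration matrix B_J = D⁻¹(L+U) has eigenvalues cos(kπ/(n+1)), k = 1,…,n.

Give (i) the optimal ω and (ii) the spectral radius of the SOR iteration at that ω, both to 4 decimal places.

½·tridiag(1,0,1) at n=180: λ_k = cos(kπ/181); max |λ| at k=1 ⇒ ρ_J = cos(π/181) ≈ 0.9998.
1 − cos²(π/181) = sin²(π/181) ⇒ √(1−ρ_J²) = sin(π/181) = 0.01736.
Young: ω* = 2/(1+√(1−ρ_J²)) = 2/(1+0.01736) = 2/1.01736 = 1.9659.
and ρ(B_{ω*}) = 1.9659 − 1 = 0.9659.

ω* = 1.9659, ρ_SOR = 0.9659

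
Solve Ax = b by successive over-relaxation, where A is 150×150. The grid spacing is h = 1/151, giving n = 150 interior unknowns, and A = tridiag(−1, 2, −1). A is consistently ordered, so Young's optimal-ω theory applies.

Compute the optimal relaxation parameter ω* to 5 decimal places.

ρ_J = max_k |cos(kπ/151)| = cos(π/151) = 0.99978
√(1−ρ_J²) = |sin(π/151)| = 0.020804
Then 2/(1+√(1−ρ_J²)) = 2/(1+0.020804); ω* = 2/1.020804 = 1.95924.
[ρ_SOR] ω* − 1 = 0.95924.

ω* = 1.95924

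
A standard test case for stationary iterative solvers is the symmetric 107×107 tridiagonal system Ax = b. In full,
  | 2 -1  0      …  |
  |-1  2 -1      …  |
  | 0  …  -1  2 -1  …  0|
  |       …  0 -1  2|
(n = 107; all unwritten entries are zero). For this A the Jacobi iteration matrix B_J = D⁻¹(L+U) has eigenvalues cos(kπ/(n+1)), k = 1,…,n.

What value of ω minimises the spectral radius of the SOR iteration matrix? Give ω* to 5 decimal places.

ω* = 1.94347

spectrum of D⁻¹(L+U) = {cos(kπ/108) : 1≤k≤107}; ρ_J = cos(π/108) = 0.99958.
√(1−ρ_J²) simplifies to sin(π/108) = 0.029085.
ω* = 2/(1+0.029085) = 1.94347
ρ_SOR = ω* − 1 ≈ 0.94347.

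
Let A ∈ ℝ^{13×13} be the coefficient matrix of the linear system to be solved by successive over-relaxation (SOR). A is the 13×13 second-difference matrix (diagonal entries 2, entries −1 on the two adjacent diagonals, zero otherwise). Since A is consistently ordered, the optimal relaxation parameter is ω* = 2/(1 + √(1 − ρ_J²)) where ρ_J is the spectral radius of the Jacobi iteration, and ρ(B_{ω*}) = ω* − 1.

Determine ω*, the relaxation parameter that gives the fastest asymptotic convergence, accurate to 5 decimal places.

ω* = 1.63596

B_J for the 13×13 system has eigenvalues cos(kπ/14); ρ_J = cos(π/14) = 0.97493.
1 − cos²(π/14) = sin²(π/14) ⇒ √(1−ρ_J²) = sin(π/14) = 0.222521.
Then 2/(1+√(1−ρ_J²)) = 2/(1+0.222521); ω* = 2/1.222521 = 1.63596.
ρ_SOR = ω* − 1 = 1.63596 − 1 = 0.63596.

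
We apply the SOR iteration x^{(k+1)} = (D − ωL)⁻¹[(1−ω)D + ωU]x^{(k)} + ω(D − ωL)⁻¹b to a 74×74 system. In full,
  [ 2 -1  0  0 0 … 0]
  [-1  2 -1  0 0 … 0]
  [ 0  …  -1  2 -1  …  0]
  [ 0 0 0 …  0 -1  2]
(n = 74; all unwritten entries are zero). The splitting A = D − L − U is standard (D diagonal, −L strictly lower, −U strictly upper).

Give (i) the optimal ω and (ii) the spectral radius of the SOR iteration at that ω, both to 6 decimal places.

spectrum of D⁻¹(L+U) = {cos(kπ/75) : 1≤k≤74}; ρ_J = cos(π/75) = 0.999123.
1 − cos²(π/75) = sin²(π/75) ⇒ √(1−ρ_J²) = sin(π/75) = 0.0418757.
[ω*] 2 ÷ (1 + 0.0418757) = 2 ÷ 1.0418757 = 1.919615.
ρ_SOR = ω* − 1 = 1.919615 − 1 = 0.919615.

ω* = 1.919615, ρ_SOR = 0.919615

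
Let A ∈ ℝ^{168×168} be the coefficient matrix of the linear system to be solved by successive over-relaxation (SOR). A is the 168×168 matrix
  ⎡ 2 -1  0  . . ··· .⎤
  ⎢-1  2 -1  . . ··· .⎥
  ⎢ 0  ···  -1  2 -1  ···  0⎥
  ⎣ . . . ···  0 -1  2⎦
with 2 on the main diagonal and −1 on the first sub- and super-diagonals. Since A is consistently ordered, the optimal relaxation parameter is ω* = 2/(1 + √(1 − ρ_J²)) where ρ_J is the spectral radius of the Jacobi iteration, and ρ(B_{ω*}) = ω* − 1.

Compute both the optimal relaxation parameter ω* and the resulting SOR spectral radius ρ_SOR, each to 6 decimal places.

ω* = 1.963502, ρ_SOR = 0.963502

B_J for the 168×168 system has eigenvalues cos(kπ/169); ρ_J = cos(π/169) = 0.999827.
root = sin(π/169) = 0.0185882  (since 1−cos² = sin²).
ω* = 2/(1 + 0.0185882) = 2/1.0185882 = 1.963502.
Hence ρ(B_{ω*}) = 1.963502 − 1 = 0.963502.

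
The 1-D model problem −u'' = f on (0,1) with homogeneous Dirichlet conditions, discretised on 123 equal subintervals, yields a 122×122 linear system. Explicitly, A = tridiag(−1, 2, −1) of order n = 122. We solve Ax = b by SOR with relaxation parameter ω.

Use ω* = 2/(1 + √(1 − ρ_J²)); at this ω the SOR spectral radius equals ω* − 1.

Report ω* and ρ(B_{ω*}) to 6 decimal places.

ω* = 1.950195, ρ_SOR = 0.950195

B_J for the 122×122 system has eigenvalues cos(kπ/123); ρ_J = cos(π/123) = 0.999674.
1 − cos²(π/123) = sin²(π/123) ⇒ √(1−ρ_J²) = sin(π/123) = 0.0255386.
Then 2/(1+√(1−ρ_J²)) = 2/(1+0.0255386); ω* = 2/1.0255386 = 1.950195.
ρ_SOR = ω* − 1 ≈ 0.950195.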